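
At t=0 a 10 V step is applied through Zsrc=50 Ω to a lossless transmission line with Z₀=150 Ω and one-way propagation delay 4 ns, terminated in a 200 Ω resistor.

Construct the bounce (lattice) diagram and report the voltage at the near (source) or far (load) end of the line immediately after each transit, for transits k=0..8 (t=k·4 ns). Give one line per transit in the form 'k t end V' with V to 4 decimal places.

0 0 source 7.5000
1 4 load 8.5714
2 8 source 8.0357
3 12 load 7.9592
4 16 source 7.9974
5 20 load 8.0029
6 24 source 8.0002
7 28 load 7.9998
8 32 source 8.0000

Γ_L=0.142857, Γ_S=-0.500000; launch V₁=10·150/200=7.500000
k=0 src: V=7.5000
k=1 load: inc=7.500000, refl=7.500000·0.142857=1.0714; V=0.000000+7.500000+1.071429=8.5714
k=2 src: inc=1.071429, refl=1.071429·-0.500000=-0.5357; V=7.500000+1.071429+-0.535714=8.0357
k=3 load: inc=-0.535714, refl=-0.535714·0.142857=-0.0765; V=8.571429+-0.535714+-0.076531=7.9592
k=4 src: inc=-0.076531, refl=-0.076531·-0.500000=0.0383; V=8.035714+-0.076531+0.038265=7.9974
k=5 load: inc=0.038265, refl=0.038265·0.142857=0.0055; V=7.959184+0.038265+0.005466=8.0029
k=6 src: inc=0.005466, refl=0.005466·-0.500000=-0.0027; V=7.997449+0.005466+-0.002733=8.0002
k=7 load: inc=-0.002733, refl=-0.002733·0.142857=-0.0004; V=8.002915+-0.002733+-0.000390=7.9998
k=8 src: inc=-0.000390, refl=-0.000390·-0.500000=0.0002; V=8.000182+-0.000390+0.000195=8.0000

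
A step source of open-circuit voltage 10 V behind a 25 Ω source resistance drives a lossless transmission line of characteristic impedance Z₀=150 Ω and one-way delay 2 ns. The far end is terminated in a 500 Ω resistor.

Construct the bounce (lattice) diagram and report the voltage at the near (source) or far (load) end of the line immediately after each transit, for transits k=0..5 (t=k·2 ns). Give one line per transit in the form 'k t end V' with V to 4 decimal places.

Γ_L=0.538462, Γ_S=-0.714286; launch V₁=10·150/175=8.571429
k=0 src: V=8.5714
k=1 load: inc=8.571429, refl=8.571429·0.538462=4.6154; V=0.000000+8.571429+4.615385=13.1868
k=2 src: inc=4.615385, refl=4.615385·-0.714286=-3.2967; V=8.571429+4.615385+-3.296703=9.8901
k=3 load: inc=-3.296703, refl=-3.296703·0.538462=-1.7751; V=13.186813+-3.296703+-1.775148=8.1150
k=4 src: inc=-1.775148, refl=-1.775148·-0.714286=1.2680; V=9.890110+-1.775148+1.267963=9.3829
k=5 load: inc=1.267963, refl=1.267963·0.538462=0.6827; V=8.114962+1.267963+0.682749=10.0657

0 0 source 8.5714
1 2 load 13.1868
2 4 source 9.8901
3 6 load 8.1150
4 8 source 9.3829
5 10 load 10.0657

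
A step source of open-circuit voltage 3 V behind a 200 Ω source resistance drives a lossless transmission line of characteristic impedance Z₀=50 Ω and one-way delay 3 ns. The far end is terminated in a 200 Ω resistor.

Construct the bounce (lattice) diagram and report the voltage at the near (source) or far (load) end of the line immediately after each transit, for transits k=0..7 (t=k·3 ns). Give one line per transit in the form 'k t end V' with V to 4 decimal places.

Γ_L=0.600000, Γ_S=0.600000; launch V₁=3·50/250=0.600000
k=0 src: V=0.6000
k=1 load: inc=0.600000, refl=0.600000·0.600000=0.3600; V=0.000000+0.600000+0.360000=0.9600
k=2 src: inc=0.360000, refl=0.360000·0.600000=0.2160; V=0.600000+0.360000+0.216000=1.1760
k=3 load: inc=0.216000, refl=0.216000·0.600000=0.1296; V=0.960000+0.216000+0.129600=1.3056
k=4 src: inc=0.129600, refl=0.129600·0.600000=0.0778; V=1.176000+0.129600+0.077760=1.3834
k=5 load: inc=0.077760, refl=0.077760·0.600000=0.0467; V=1.305600+0.077760+0.046656=1.4300
k=6 src: inc=0.046656, refl=0.046656·0.600000=0.0280; V=1.383360+0.046656+0.027994=1.4580
k=7 load: inc=0.027994, refl=0.027994·0.600000=0.0168; V=1.430016+0.027994+0.016796=1.4748

0 0 source 0.6000
1 3 load 0.9600
2 6 source 1.1760
3 9 load 1.3056
4 12 source 1.3834
5 15 load 1.4300
6 18 source 1.4580
7 21 load 1.4748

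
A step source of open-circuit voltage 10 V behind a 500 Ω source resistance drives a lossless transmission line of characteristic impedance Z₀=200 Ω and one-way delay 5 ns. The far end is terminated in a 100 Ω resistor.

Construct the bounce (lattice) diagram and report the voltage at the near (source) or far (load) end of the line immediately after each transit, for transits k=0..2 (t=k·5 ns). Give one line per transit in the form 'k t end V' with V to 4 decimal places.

Γ_L=-0.333333, Γ_S=0.428571; launch V₁=10·200/700=2.857143
k=0 src: V=2.8571
k=1 load: inc=2.857143, refl=2.857143·-0.333333=-0.9524; V=0.000000+2.857143+-0.952381=1.9048
k=2 src: inc=-0.952381, refl=-0.952381·0.428571=-0.4082; V=2.857143+-0.952381+-0.408163=1.4966

0 0 source 2.8571
1 5 load 1.9048
2 10 source 1.4966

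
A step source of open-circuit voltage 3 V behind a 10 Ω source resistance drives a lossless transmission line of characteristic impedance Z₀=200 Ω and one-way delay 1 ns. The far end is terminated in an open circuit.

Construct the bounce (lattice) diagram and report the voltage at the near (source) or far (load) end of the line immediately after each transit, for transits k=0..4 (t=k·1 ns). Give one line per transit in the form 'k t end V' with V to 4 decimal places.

0 0 source 2.8571
1 1 load 5.7143
2 2 source 3.1293
3 3 load 0.5442
4 4 source 2.8831

Γ_L=1.000000, Γ_S=-0.904762; launch V₁=3·200/210=2.857143
k=0 src: V=2.8571
k=1 load: inc=2.857143, refl=2.857143·1.000000=2.8571; V=0.000000+2.857143+2.857143=5.7143
k=2 src: inc=2.857143, refl=2.857143·-0.904762=-2.5850; V=2.857143+2.857143+-2.585034=3.1293
k=3 load: inc=-2.585034, refl=-2.585034·1.000000=-2.5850; V=5.714286+-2.585034+-2.585034=0.5442
k=4 src: inc=-2.585034, refl=-2.585034·-0.904762=2.3388; V=3.129252+-2.585034+2.338840=2.8831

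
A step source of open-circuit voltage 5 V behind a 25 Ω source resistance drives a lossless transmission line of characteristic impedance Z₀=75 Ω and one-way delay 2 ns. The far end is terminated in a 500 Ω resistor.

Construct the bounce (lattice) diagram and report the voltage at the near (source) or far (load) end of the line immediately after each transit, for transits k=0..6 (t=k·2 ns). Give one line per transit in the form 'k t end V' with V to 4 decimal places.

Γ_L=0.739130, Γ_S=-0.500000; launch V₁=5·75/100=3.750000
k=0 src: V=3.7500
k=1 load: inc=3.750000, refl=3.750000·0.739130=2.7717; V=0.000000+3.750000+2.771739=6.5217
k=2 src: inc=2.771739, refl=2.771739·-0.500000=-1.3859; V=3.750000+2.771739+-1.385870=5.1359
k=3 load: inc=-1.385870, refl=-1.385870·0.739130=-1.0243; V=6.521739+-1.385870+-1.024338=4.1115
k=4 src: inc=-1.024338, refl=-1.024338·-0.500000=0.5122; V=5.135870+-1.024338+0.512169=4.6237
k=5 load: inc=0.512169, refl=0.512169·0.739130=0.3786; V=4.111531+0.512169+0.378560=5.0023
k=6 src: inc=0.378560, refl=0.378560·-0.500000=-0.1893; V=4.623700+0.378560+-0.189280=4.8130

0 0 source 3.7500
1 2 load 6.5217
2 4 source 5.1359
3 6 load 4.1115
4 8 source 4.6237
5 10 load 5.0023
6 12 source 4.8130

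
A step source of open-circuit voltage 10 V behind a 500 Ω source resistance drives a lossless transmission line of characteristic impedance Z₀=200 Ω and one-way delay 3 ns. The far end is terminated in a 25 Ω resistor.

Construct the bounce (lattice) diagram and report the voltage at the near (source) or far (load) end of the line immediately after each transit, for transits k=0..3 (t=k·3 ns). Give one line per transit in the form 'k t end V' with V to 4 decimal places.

0 0 source 2.8571
1 3 load 0.6349
2 6 source -0.3175
3 9 load 0.4233

Γ_L=-0.777778, Γ_S=0.428571; launch V₁=10·200/700=2.857143
k=0 src: V=2.8571
k=1 load: inc=2.857143, refl=2.857143·-0.777778=-2.2222; V=0.000000+2.857143+-2.222222=0.6349
k=2 src: inc=-2.222222, refl=-2.222222·0.428571=-0.9524; V=2.857143+-2.222222+-0.952381=-0.3175
k=3 load: inc=-0.952381, refl=-0.952381·-0.777778=0.7407; V=0.634921+-0.952381+0.740741=0.4233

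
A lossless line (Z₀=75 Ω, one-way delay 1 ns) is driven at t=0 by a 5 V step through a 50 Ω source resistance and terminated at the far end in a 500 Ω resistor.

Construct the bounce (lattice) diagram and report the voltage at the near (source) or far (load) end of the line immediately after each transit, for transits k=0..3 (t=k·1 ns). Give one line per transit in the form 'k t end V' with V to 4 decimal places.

0 0 source 3.0000
1 1 load 5.2174
2 2 source 4.7739
3 3 load 4.4461

Γ_L=0.739130, Γ_S=-0.200000; launch V₁=5·75/125=3.000000
k=0 src: V=3.0000
k=1 load: inc=3.000000, refl=3.000000·0.739130=2.2174; V=0.000000+3.000000+2.217391=5.2174
k=2 src: inc=2.217391, refl=2.217391·-0.200000=-0.4435; V=3.000000+2.217391+-0.443478=4.7739
k=3 load: inc=-0.443478, refl=-0.443478·0.739130=-0.3278; V=5.217391+-0.443478+-0.327788=4.4461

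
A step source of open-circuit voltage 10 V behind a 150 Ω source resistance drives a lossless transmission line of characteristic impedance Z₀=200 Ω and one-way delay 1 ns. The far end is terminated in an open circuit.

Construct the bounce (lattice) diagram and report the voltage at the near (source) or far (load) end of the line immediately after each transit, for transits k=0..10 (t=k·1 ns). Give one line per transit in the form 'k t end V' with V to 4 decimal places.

0 0 source 5.7143
1 1 load 11.4286
2 2 source 10.6122
3 3 load 9.7959
4 4 source 9.9125
5 5 load 10.0292
6 6 source 10.0125
7 7 load 9.9958
8 8 source 9.9982
9 9 load 10.0006
10 10 source 10.0003

Γ_L=1.000000, Γ_S=-0.142857; launch V₁=10·200/350=5.714286
k=0 src: V=5.7143
k=1 load: inc=5.714286, refl=5.714286·1.000000=5.7143; V=0.000000+5.714286+5.714286=11.4286
k=2 src: inc=5.714286, refl=5.714286·-0.142857=-0.8163; V=5.714286+5.714286+-0.816327=10.6122
k=3 load: inc=-0.816327, refl=-0.816327·1.000000=-0.8163; V=11.428571+-0.816327+-0.816327=9.7959
k=4 src: inc=-0.816327, refl=-0.816327·-0.142857=0.1166; V=10.612245+-0.816327+0.116618=9.9125
k=5 load: inc=0.116618, refl=0.116618·1.000000=0.1166; V=9.795918+0.116618+0.116618=10.0292
k=6 src: inc=0.116618, refl=0.116618·-0.142857=-0.0167; V=9.912536+0.116618+-0.016660=10.0125
k=7 load: inc=-0.016660, refl=-0.016660·1.000000=-0.0167; V=10.029155+-0.016660+-0.016660=9.9958
k=8 src: inc=-0.016660, refl=-0.016660·-0.142857=0.0024; V=10.012495+-0.016660+0.002380=9.9982
k=9 load: inc=0.002380, refl=0.002380·1.000000=0.0024; V=9.995835+0.002380+0.002380=10.0006
k=10 src: inc=0.002380, refl=0.002380·-0.142857=-0.0003; V=9.998215+0.002380+-0.000340=10.0003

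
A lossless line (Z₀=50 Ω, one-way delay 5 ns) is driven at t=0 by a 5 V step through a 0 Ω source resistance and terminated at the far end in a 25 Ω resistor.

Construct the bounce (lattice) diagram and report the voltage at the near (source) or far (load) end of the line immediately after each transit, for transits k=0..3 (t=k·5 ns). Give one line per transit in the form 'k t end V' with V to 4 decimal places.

Γ_L=-0.333333, Γ_S=-1.000000; launch V₁=5·50/50=5.000000
k=0 src: V=5.0000
k=1 load: inc=5.000000, refl=5.000000·-0.333333=-1.6667; V=0.000000+5.000000+-1.666667=3.3333
k=2 src: inc=-1.666667, refl=-1.666667·-1.000000=1.6667; V=5.000000+-1.666667+1.666667=5.0000
k=3 load: inc=1.666667, refl=1.666667·-0.333333=-0.5556; V=3.333333+1.666667+-0.555556=4.4444

0 0 source 5.0000
1 5 load 3.3333
2 10 source 5.0000
3 15 load 4.4444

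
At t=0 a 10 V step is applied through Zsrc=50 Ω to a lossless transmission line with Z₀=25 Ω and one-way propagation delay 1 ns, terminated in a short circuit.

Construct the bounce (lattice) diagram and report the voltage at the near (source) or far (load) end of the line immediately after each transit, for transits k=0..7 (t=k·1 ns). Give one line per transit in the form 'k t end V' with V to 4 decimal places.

Γ_L=-1.000000, Γ_S=0.333333; launch V₁=10·25/75=3.333333
k=0 src: V=3.3333
k=1 load: inc=3.333333, refl=3.333333·-1.000000=-3.3333; V=0.000000+3.333333+-3.333333=0.0000
k=2 src: inc=-3.333333, refl=-3.333333·0.333333=-1.1111; V=3.333333+-3.333333+-1.111111=-1.1111
k=3 load: inc=-1.111111, refl=-1.111111·-1.000000=1.1111; V=0.000000+-1.111111+1.111111=0.0000
k=4 src: inc=1.111111, refl=1.111111·0.333333=0.3704; V=-1.111111+1.111111+0.370370=0.3704
k=5 load: inc=0.370370, refl=0.370370·-1.000000=-0.3704; V=0.000000+0.370370+-0.370370=0.0000
k=6 src: inc=-0.370370, refl=-0.370370·0.333333=-0.1235; V=0.370370+-0.370370+-0.123457=-0.1235
k=7 load: inc=-0.123457, refl=-0.123457·-1.000000=0.1235; V=0.000000+-0.123457+0.123457=0.0000

0 0 source 3.3333
1 1 load 0.0000
2 2 source -1.1111
3 3 load 0.0000
4 4 source 0.3704
5 5 load 0.0000
6 6 source -0.1235
7 7 load 0.0000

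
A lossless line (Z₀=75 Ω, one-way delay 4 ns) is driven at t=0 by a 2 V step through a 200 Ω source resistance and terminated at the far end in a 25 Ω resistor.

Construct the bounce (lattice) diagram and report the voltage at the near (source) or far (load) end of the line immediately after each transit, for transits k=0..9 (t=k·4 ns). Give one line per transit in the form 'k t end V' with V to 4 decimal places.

Γ_L=-0.500000, Γ_S=0.454545; launch V₁=2·75/275=0.545455
k=0 src: V=0.5455
k=1 load: inc=0.545455, refl=0.545455·-0.500000=-0.2727; V=0.000000+0.545455+-0.272727=0.2727
k=2 src: inc=-0.272727, refl=-0.272727·0.454545=-0.1240; V=0.545455+-0.272727+-0.123967=0.1488
k=3 load: inc=-0.123967, refl=-0.123967·-0.500000=0.0620; V=0.272727+-0.123967+0.061983=0.2107
k=4 src: inc=0.061983, refl=0.061983·0.454545=0.0282; V=0.148760+0.061983+0.028174=0.2389
k=5 load: inc=0.028174, refl=0.028174·-0.500000=-0.0141; V=0.210744+0.028174+-0.014087=0.2248
k=6 src: inc=-0.014087, refl=-0.014087·0.454545=-0.0064; V=0.238918+-0.014087+-0.006403=0.2184
k=7 load: inc=-0.006403, refl=-0.006403·-0.500000=0.0032; V=0.224831+-0.006403+0.003202=0.2216
k=8 src: inc=0.003202, refl=0.003202·0.454545=0.0015; V=0.218428+0.003202+0.001455=0.2231
k=9 load: inc=0.001455, refl=0.001455·-0.500000=-0.0007; V=0.221629+0.001455+-0.000728=0.2224

0 0 source 0.5455
1 4 load 0.2727
2 8 source 0.1488
3 12 load 0.2107
4 16 source 0.2389
5 20 load 0.2248
6 24 source 0.2184
7 28 load 0.2216
8 32 source 0.2231
9 36 load 0.2224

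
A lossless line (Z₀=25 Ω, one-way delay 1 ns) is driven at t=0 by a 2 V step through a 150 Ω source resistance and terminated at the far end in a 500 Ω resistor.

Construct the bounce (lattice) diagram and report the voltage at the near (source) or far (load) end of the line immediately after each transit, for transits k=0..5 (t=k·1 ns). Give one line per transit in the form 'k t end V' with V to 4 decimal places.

Γ_L=0.904762, Γ_S=0.714286; launch V₁=2·25/175=0.285714
k=0 src: V=0.2857
k=1 load: inc=0.285714, refl=0.285714·0.904762=0.2585; V=0.000000+0.285714+0.258503=0.5442
k=2 src: inc=0.258503, refl=0.258503·0.714286=0.1846; V=0.285714+0.258503+0.184645=0.7289
k=3 load: inc=0.184645, refl=0.184645·0.904762=0.1671; V=0.544218+0.184645+0.167060=0.8959
k=4 src: inc=0.167060, refl=0.167060·0.714286=0.1193; V=0.728863+0.167060+0.119329=1.0153
k=5 load: inc=0.119329, refl=0.119329·0.904762=0.1080; V=0.895923+0.119329+0.107964=1.1232

0 0 source 0.2857
1 1 load 0.5442
2 2 source 0.7289
3 3 load 0.8959
4 4 source 1.0153
5 5 load 1.1232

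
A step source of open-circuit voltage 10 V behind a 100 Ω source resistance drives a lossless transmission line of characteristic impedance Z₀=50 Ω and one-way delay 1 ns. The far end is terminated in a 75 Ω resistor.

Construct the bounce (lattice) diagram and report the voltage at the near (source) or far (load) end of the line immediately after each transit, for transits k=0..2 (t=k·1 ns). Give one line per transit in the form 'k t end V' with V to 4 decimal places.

0 0 source 3.3333
1 1 load 4.0000
2 2 source 4.2222

Γ_L=0.200000, Γ_S=0.333333; launch V₁=10·50/150=3.333333
k=0 src: V=3.3333
k=1 load: inc=3.333333, refl=3.333333·0.200000=0.6667; V=0.000000+3.333333+0.666667=4.0000
k=2 src: inc=0.666667, refl=0.666667·0.333333=0.2222; V=3.333333+0.666667+0.222222=4.2222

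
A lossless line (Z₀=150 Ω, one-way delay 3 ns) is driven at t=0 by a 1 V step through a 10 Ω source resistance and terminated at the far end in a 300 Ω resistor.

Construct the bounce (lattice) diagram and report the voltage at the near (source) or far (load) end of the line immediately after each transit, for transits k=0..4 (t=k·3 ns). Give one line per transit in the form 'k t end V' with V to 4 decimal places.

Γ_L=0.333333, Γ_S=-0.875000; launch V₁=1·150/160=0.937500
k=0 src: V=0.9375
k=1 load: inc=0.937500, refl=0.937500·0.333333=0.3125; V=0.000000+0.937500+0.312500=1.2500
k=2 src: inc=0.312500, refl=0.312500·-0.875000=-0.2734; V=0.937500+0.312500+-0.273438=0.9766
k=3 load: inc=-0.273438, refl=-0.273438·0.333333=-0.0911; V=1.250000+-0.273438+-0.091146=0.8854
k=4 src: inc=-0.091146, refl=-0.091146·-0.875000=0.0798; V=0.976562+-0.091146+0.079753=0.9652

0 0 source 0.9375
1 3 load 1.2500
2 6 source 0.9766
3 9 load 0.8854
4 12 source 0.9652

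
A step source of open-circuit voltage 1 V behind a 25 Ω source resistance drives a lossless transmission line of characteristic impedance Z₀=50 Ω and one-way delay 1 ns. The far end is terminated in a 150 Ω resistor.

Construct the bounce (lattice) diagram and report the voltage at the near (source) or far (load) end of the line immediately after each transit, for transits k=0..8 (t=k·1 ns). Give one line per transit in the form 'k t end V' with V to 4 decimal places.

Γ_L=0.500000, Γ_S=-0.333333; launch V₁=1·50/75=0.666667
k=0 src: V=0.6667
k=1 load: inc=0.666667, refl=0.666667·0.500000=0.3333; V=0.000000+0.666667+0.333333=1.0000
k=2 src: inc=0.333333, refl=0.333333·-0.333333=-0.1111; V=0.666667+0.333333+-0.111111=0.8889
k=3 load: inc=-0.111111, refl=-0.111111·0.500000=-0.0556; V=1.000000+-0.111111+-0.055556=0.8333
k=4 src: inc=-0.055556, refl=-0.055556·-0.333333=0.0185; V=0.888889+-0.055556+0.018519=0.8519
k=5 load: inc=0.018519, refl=0.018519·0.500000=0.0093; V=0.833333+0.018519+0.009259=0.8611
k=6 src: inc=0.009259, refl=0.009259·-0.333333=-0.0031; V=0.851852+0.009259+-0.003086=0.8580
k=7 load: inc=-0.003086, refl=-0.003086·0.500000=-0.0015; V=0.861111+-0.003086+-0.001543=0.8565
k=8 src: inc=-0.001543, refl=-0.001543·-0.333333=0.0005; V=0.858025+-0.001543+0.000514=0.8570

0 0 source 0.6667
1 1 load 1.0000
2 2 source 0.8889
3 3 load 0.8333
4 4 source 0.8519
5 5 load 0.8611
6 6 source 0.8580
7 7 load 0.8565
8 8 source 0.8570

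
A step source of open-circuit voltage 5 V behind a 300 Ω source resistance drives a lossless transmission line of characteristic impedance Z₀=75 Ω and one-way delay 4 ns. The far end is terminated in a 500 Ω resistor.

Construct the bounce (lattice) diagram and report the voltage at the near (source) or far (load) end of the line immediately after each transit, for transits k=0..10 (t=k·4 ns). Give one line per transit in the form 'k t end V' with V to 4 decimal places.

Γ_L=0.739130, Γ_S=0.600000; launch V₁=5·75/375=1.000000
k=0 src: V=1.0000
k=1 load: inc=1.000000, refl=1.000000·0.739130=0.7391; V=0.000000+1.000000+0.739130=1.7391
k=2 src: inc=0.739130, refl=0.739130·0.600000=0.4435; V=1.000000+0.739130+0.443478=2.1826
k=3 load: inc=0.443478, refl=0.443478·0.739130=0.3278; V=1.739130+0.443478+0.327788=2.5104
k=4 src: inc=0.327788, refl=0.327788·0.600000=0.1967; V=2.182609+0.327788+0.196673=2.7071
k=5 load: inc=0.196673, refl=0.196673·0.739130=0.1454; V=2.510397+0.196673+0.145367=2.8524
k=6 src: inc=0.145367, refl=0.145367·0.600000=0.0872; V=2.707070+0.145367+0.087220=2.9397
k=7 load: inc=0.087220, refl=0.087220·0.739130=0.0645; V=2.852437+0.087220+0.064467=3.0041
k=8 src: inc=0.064467, refl=0.064467·0.600000=0.0387; V=2.939657+0.064467+0.038680=3.0428
k=9 load: inc=0.038680, refl=0.038680·0.739130=0.0286; V=3.004124+0.038680+0.028590=3.0714
k=10 src: inc=0.028590, refl=0.028590·0.600000=0.0172; V=3.042804+0.028590+0.017154=3.0885

0 0 source 1.0000
1 4 load 1.7391
2 8 source 2.1826
3 12 load 2.5104
4 16 source 2.7071
5 20 load 2.8524
6 24 source 2.9397
7 28 load 3.0041
8 32 source 3.0428
9 36 load 3.0714
10 40 source 3.0885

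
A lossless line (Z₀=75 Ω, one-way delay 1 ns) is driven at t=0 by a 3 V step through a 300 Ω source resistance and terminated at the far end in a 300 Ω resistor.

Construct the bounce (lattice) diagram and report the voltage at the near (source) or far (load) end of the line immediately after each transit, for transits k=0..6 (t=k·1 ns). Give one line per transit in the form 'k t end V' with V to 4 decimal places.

0 0 source 0.6000
1 1 load 0.9600
2 2 source 1.1760
3 3 load 1.3056
4 4 source 1.3834
5 5 load 1.4300
6 6 source 1.4580

Γ_L=0.600000, Γ_S=0.600000; launch V₁=3·75/375=0.600000
k=0 src: V=0.6000
k=1 load: inc=0.600000, refl=0.600000·0.600000=0.3600; V=0.000000+0.600000+0.360000=0.9600
k=2 src: inc=0.360000, refl=0.360000·0.600000=0.2160; V=0.600000+0.360000+0.216000=1.1760
k=3 load: inc=0.216000, refl=0.216000·0.600000=0.1296; V=0.960000+0.216000+0.129600=1.3056
k=4 src: inc=0.129600, refl=0.129600·0.600000=0.0778; V=1.176000+0.129600+0.077760=1.3834
k=5 load: inc=0.077760, refl=0.077760·0.600000=0.0467; V=1.305600+0.077760+0.046656=1.4300
k=6 src: inc=0.046656, refl=0.046656·0.600000=0.0280; V=1.383360+0.046656+0.027994=1.4580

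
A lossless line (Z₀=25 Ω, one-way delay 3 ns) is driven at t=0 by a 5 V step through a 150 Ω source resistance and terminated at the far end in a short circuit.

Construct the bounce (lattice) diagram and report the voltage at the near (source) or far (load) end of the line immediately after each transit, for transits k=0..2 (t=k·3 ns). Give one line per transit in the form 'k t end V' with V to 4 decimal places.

0 0 source 0.7143
1 3 load 0.0000
2 6 source -0.5102

Γ_L=-1.000000, Γ_S=0.714286; launch V₁=5·25/175=0.714286
k=0 src: V=0.7143
k=1 load: inc=0.714286, refl=0.714286·-1.000000=-0.7143; V=0.000000+0.714286+-0.714286=0.0000
k=2 src: inc=-0.714286, refl=-0.714286·0.714286=-0.5102; V=0.714286+-0.714286+-0.510204=-0.5102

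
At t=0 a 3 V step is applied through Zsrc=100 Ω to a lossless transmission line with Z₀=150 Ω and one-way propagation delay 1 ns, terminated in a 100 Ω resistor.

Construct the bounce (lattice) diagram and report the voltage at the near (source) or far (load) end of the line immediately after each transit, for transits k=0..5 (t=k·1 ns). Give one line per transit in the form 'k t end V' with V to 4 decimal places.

0 0 source 1.8000
1 1 load 1.4400
2 2 source 1.5120
3 3 load 1.4976
4 4 source 1.5005
5 5 load 1.4999

Γ_L=-0.200000, Γ_S=-0.200000; launch V₁=3·150/250=1.800000
k=0 src: V=1.8000
k=1 load: inc=1.800000, refl=1.800000·-0.200000=-0.3600; V=0.000000+1.800000+-0.360000=1.4400
k=2 src: inc=-0.360000, refl=-0.360000·-0.200000=0.0720; V=1.800000+-0.360000+0.072000=1.5120
k=3 load: inc=0.072000, refl=0.072000·-0.200000=-0.0144; V=1.440000+0.072000+-0.014400=1.4976
k=4 src: inc=-0.014400, refl=-0.014400·-0.200000=0.0029; V=1.512000+-0.014400+0.002880=1.5005
k=5 load: inc=0.002880, refl=0.002880·-0.200000=-0.0006; V=1.497600+0.002880+-0.000576=1.4999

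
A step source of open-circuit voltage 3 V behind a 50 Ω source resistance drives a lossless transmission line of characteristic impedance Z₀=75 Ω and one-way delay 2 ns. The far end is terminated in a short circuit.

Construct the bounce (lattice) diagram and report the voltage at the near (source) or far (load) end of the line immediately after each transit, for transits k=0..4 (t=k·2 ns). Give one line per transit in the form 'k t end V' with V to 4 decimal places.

Γ_L=-1.000000, Γ_S=-0.200000; launch V₁=3·75/125=1.800000
k=0 src: V=1.8000
k=1 load: inc=1.800000, refl=1.800000·-1.000000=-1.8000; V=0.000000+1.800000+-1.800000=0.0000
k=2 src: inc=-1.800000, refl=-1.800000·-0.200000=0.3600; V=1.800000+-1.800000+0.360000=0.3600
k=3 load: inc=0.360000, refl=0.360000·-1.000000=-0.3600; V=0.000000+0.360000+-0.360000=0.0000
k=4 src: inc=-0.360000, refl=-0.360000·-0.200000=0.0720; V=0.360000+-0.360000+0.072000=0.0720

0 0 source 1.8000
1 2 load 0.0000
2 4 source 0.3600
3 6 load 0.0000
4 8 source 0.0720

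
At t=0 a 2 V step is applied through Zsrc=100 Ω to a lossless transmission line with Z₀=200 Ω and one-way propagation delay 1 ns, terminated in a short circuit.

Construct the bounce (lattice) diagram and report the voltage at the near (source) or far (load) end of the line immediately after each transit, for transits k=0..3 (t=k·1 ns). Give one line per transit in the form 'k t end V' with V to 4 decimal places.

0 0 source 1.3333
1 1 load 0.0000
2 2 source 0.4444
3 3 load 0.0000

Γ_L=-1.000000, Γ_S=-0.333333; launch V₁=2·200/300=1.333333
k=0 src: V=1.3333
k=1 load: inc=1.333333, refl=1.333333·-1.000000=-1.3333; V=0.000000+1.333333+-1.333333=0.0000
k=2 src: inc=-1.333333, refl=-1.333333·-0.333333=0.4444; V=1.333333+-1.333333+0.444444=0.4444
k=3 load: inc=0.444444, refl=0.444444·-1.000000=-0.4444; V=0.000000+0.444444+-0.444444=0.0000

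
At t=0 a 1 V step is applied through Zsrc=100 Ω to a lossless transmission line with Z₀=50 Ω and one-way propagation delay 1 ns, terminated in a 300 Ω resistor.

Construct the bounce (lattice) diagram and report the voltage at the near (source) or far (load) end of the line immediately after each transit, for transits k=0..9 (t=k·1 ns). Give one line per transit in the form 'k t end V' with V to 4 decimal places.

0 0 source 0.3333
1 1 load 0.5714
2 2 source 0.6508
3 3 load 0.7075
4 4 source 0.7264
5 5 load 0.7399
6 6 source 0.7444
7 7 load 0.7476
8 8 source 0.7487
9 9 load 0.7494

Γ_L=0.714286, Γ_S=0.333333; launch V₁=1·50/150=0.333333
k=0 src: V=0.3333
k=1 load: inc=0.333333, refl=0.333333·0.714286=0.2381; V=0.000000+0.333333+0.238095=0.5714
k=2 src: inc=0.238095, refl=0.238095·0.333333=0.0794; V=0.333333+0.238095+0.079365=0.6508
k=3 load: inc=0.079365, refl=0.079365·0.714286=0.0567; V=0.571429+0.079365+0.056689=0.7075
k=4 src: inc=0.056689, refl=0.056689·0.333333=0.0189; V=0.650794+0.056689+0.018896=0.7264
k=5 load: inc=0.018896, refl=0.018896·0.714286=0.0135; V=0.707483+0.018896+0.013497=0.7399
k=6 src: inc=0.013497, refl=0.013497·0.333333=0.0045; V=0.726379+0.013497+0.004499=0.7444
k=7 load: inc=0.004499, refl=0.004499·0.714286=0.0032; V=0.739877+0.004499+0.003214=0.7476
k=8 src: inc=0.003214, refl=0.003214·0.333333=0.0011; V=0.744376+0.003214+0.001071=0.7487
k=9 load: inc=0.001071, refl=0.001071·0.714286=0.0008; V=0.747590+0.001071+0.000765=0.7494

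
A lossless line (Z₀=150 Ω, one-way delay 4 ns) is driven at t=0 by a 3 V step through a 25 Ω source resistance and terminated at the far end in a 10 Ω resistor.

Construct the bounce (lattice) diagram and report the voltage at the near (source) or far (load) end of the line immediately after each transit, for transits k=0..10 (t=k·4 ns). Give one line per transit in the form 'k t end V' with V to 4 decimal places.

Γ_L=-0.875000, Γ_S=-0.714286; launch V₁=3·150/175=2.571429
k=0 src: V=2.5714
k=1 load: inc=2.571429, refl=2.571429·-0.875000=-2.2500; V=0.000000+2.571429+-2.250000=0.3214
k=2 src: inc=-2.250000, refl=-2.250000·-0.714286=1.6071; V=2.571429+-2.250000+1.607143=1.9286
k=3 load: inc=1.607143, refl=1.607143·-0.875000=-1.4062; V=0.321429+1.607143+-1.406250=0.5223
k=4 src: inc=-1.406250, refl=-1.406250·-0.714286=1.0045; V=1.928571+-1.406250+1.004464=1.5268
k=5 load: inc=1.004464, refl=1.004464·-0.875000=-0.8789; V=0.522321+1.004464+-0.878906=0.6479
k=6 src: inc=-0.878906, refl=-0.878906·-0.714286=0.6278; V=1.526786+-0.878906+0.627790=1.2757
k=7 load: inc=0.627790, refl=0.627790·-0.875000=-0.5493; V=0.647879+0.627790+-0.549316=0.7264
k=8 src: inc=-0.549316, refl=-0.549316·-0.714286=0.3924; V=1.275670+-0.549316+0.392369=1.1187
k=9 load: inc=0.392369, refl=0.392369·-0.875000=-0.3433; V=0.726353+0.392369+-0.343323=0.7754
k=10 src: inc=-0.343323, refl=-0.343323·-0.714286=0.2452; V=1.118722+-0.343323+0.245231=1.0206

0 0 source 2.5714
1 4 load 0.3214
2 8 source 1.9286
3 12 load 0.5223
4 16 source 1.5268
5 20 load 0.6479
6 24 source 1.2757
7 28 load 0.7264
8 32 source 1.1187
9 36 load 0.7754
10 40 source 1.0206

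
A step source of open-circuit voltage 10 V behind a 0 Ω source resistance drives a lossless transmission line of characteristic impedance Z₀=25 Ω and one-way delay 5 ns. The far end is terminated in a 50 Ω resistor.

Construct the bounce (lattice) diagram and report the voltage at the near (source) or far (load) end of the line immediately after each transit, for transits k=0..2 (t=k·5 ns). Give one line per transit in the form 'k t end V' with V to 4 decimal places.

0 0 source 10.0000
1 5 load 13.3333
2 10 source 10.0000

Γ_L=0.333333, Γ_S=-1.000000; launch V₁=10·25/25=10.000000
k=0 src: V=10.0000
k=1 load: inc=10.000000, refl=10.000000·0.333333=3.3333; V=0.000000+10.000000+3.333333=13.3333
k=2 src: inc=3.333333, refl=3.333333·-1.000000=-3.3333; V=10.000000+3.333333+-3.333333=10.0000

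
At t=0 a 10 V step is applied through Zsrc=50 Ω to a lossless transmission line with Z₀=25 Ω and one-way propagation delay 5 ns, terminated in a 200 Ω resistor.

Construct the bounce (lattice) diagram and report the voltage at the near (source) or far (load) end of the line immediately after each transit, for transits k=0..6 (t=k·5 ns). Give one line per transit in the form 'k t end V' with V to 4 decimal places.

0 0 source 3.3333
1 5 load 5.9259
2 10 source 6.7901
3 15 load 7.4623
4 20 source 7.6863
5 25 load 7.8606
6 30 source 7.9187

Γ_L=0.777778, Γ_S=0.333333; launch V₁=10·25/75=3.333333
k=0 src: V=3.3333
k=1 load: inc=3.333333, refl=3.333333·0.777778=2.5926; V=0.000000+3.333333+2.592593=5.9259
k=2 src: inc=2.592593, refl=2.592593·0.333333=0.8642; V=3.333333+2.592593+0.864198=6.7901
k=3 load: inc=0.864198, refl=0.864198·0.777778=0.6722; V=5.925926+0.864198+0.672154=7.4623
k=4 src: inc=0.672154, refl=0.672154·0.333333=0.2241; V=6.790123+0.672154+0.224051=7.6863
k=5 load: inc=0.224051, refl=0.224051·0.777778=0.1743; V=7.462277+0.224051+0.174262=7.8606
k=6 src: inc=0.174262, refl=0.174262·0.333333=0.0581; V=7.686328+0.174262+0.058087=7.9187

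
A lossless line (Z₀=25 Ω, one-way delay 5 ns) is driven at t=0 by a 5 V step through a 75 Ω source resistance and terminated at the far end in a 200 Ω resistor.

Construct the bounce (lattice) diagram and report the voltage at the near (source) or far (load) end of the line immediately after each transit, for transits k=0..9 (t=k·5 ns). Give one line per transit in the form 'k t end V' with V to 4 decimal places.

0 0 source 1.2500
1 5 load 2.2222
2 10 source 2.7083
3 15 load 3.0864
4 20 source 3.2755
5 25 load 3.4225
6 30 source 3.4960
7 35 load 3.5532
8 40 source 3.5818
9 45 load 3.6040

Γ_L=0.777778, Γ_S=0.500000; launch V₁=5·25/100=1.250000
k=0 src: V=1.2500
k=1 load: inc=1.250000, refl=1.250000·0.777778=0.9722; V=0.000000+1.250000+0.972222=2.2222
k=2 src: inc=0.972222, refl=0.972222·0.500000=0.4861; V=1.250000+0.972222+0.486111=2.7083
k=3 load: inc=0.486111, refl=0.486111·0.777778=0.3781; V=2.222222+0.486111+0.378086=3.0864
k=4 src: inc=0.378086, refl=0.378086·0.500000=0.1890; V=2.708333+0.378086+0.189043=3.2755
k=5 load: inc=0.189043, refl=0.189043·0.777778=0.1470; V=3.086420+0.189043+0.147034=3.4225
k=6 src: inc=0.147034, refl=0.147034·0.500000=0.0735; V=3.275463+0.147034+0.073517=3.4960
k=7 load: inc=0.073517, refl=0.073517·0.777778=0.0572; V=3.422497+0.073517+0.057180=3.5532
k=8 src: inc=0.057180, refl=0.057180·0.500000=0.0286; V=3.496013+0.057180+0.028590=3.5818
k=9 load: inc=0.028590, refl=0.028590·0.777778=0.0222; V=3.553193+0.028590+0.022237=3.6040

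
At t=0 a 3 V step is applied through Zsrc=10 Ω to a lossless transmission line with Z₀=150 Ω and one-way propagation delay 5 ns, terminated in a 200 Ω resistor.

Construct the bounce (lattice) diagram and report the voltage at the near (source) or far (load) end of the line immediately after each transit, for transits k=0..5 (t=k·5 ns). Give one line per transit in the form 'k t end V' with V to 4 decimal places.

Γ_L=0.142857, Γ_S=-0.875000; launch V₁=3·150/160=2.812500
k=0 src: V=2.8125
k=1 load: inc=2.812500, refl=2.812500·0.142857=0.4018; V=0.000000+2.812500+0.401786=3.2143
k=2 src: inc=0.401786, refl=0.401786·-0.875000=-0.3516; V=2.812500+0.401786+-0.351562=2.8627
k=3 load: inc=-0.351562, refl=-0.351562·0.142857=-0.0502; V=3.214286+-0.351562+-0.050223=2.8125
k=4 src: inc=-0.050223, refl=-0.050223·-0.875000=0.0439; V=2.862723+-0.050223+0.043945=2.8564
k=5 load: inc=0.043945, refl=0.043945·0.142857=0.0063; V=2.812500+0.043945+0.006278=2.8627

0 0 source 2.8125
1 5 load 3.2143
2 10 source 2.8627
3 15 load 2.8125
4 20 source 2.8564
5 25 load 2.8627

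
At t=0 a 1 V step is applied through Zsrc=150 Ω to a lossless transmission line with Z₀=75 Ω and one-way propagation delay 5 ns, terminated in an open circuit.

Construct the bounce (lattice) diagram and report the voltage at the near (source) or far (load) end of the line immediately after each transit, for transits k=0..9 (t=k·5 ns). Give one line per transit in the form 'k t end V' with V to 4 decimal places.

0 0 source 0.3333
1 5 load 0.6667
2 10 source 0.7778
3 15 load 0.8889
4 20 source 0.9259
5 25 load 0.9630
6 30 source 0.9753
7 35 load 0.9877
8 40 source 0.9918
9 45 load 0.9959

Γ_L=1.000000, Γ_S=0.333333; launch V₁=1·75/225=0.333333
k=0 src: V=0.3333
k=1 load: inc=0.333333, refl=0.333333·1.000000=0.3333; V=0.000000+0.333333+0.333333=0.6667
k=2 src: inc=0.333333, refl=0.333333·0.333333=0.1111; V=0.333333+0.333333+0.111111=0.7778
k=3 load: inc=0.111111, refl=0.111111·1.000000=0.1111; V=0.666667+0.111111+0.111111=0.8889
k=4 src: inc=0.111111, refl=0.111111·0.333333=0.0370; V=0.777778+0.111111+0.037037=0.9259
k=5 load: inc=0.037037, refl=0.037037·1.000000=0.0370; V=0.888889+0.037037+0.037037=0.9630
k=6 src: inc=0.037037, refl=0.037037·0.333333=0.0123; V=0.925926+0.037037+0.012346=0.9753
k=7 load: inc=0.012346, refl=0.012346·1.000000=0.0123; V=0.962963+0.012346+0.012346=0.9877
k=8 src: inc=0.012346, refl=0.012346·0.333333=0.0041; V=0.975309+0.012346+0.004115=0.9918
k=9 load: inc=0.004115, refl=0.004115·1.000000=0.0041; V=0.987654+0.004115+0.004115=0.9959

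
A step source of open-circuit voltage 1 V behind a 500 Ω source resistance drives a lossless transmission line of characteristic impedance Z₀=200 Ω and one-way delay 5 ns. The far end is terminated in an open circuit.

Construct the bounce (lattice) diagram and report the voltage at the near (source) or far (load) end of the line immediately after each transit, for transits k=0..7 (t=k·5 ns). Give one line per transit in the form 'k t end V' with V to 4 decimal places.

0 0 source 0.2857
1 5 load 0.5714
2 10 source 0.6939
3 15 load 0.8163
4 20 source 0.8688
5 25 load 0.9213
6 30 source 0.9438
7 35 load 0.9663

Γ_L=1.000000, Γ_S=0.428571; launch V₁=1·200/700=0.285714
k=0 src: V=0.2857
k=1 load: inc=0.285714, refl=0.285714·1.000000=0.2857; V=0.000000+0.285714+0.285714=0.5714
k=2 src: inc=0.285714, refl=0.285714·0.428571=0.1224; V=0.285714+0.285714+0.122449=0.6939
k=3 load: inc=0.122449, refl=0.122449·1.000000=0.1224; V=0.571429+0.122449+0.122449=0.8163
k=4 src: inc=0.122449, refl=0.122449·0.428571=0.0525; V=0.693878+0.122449+0.052478=0.8688
k=5 load: inc=0.052478, refl=0.052478·1.000000=0.0525; V=0.816327+0.052478+0.052478=0.9213
k=6 src: inc=0.052478, refl=0.052478·0.428571=0.0225; V=0.868805+0.052478+0.022491=0.9438
k=7 load: inc=0.022491, refl=0.022491·1.000000=0.0225; V=0.921283+0.022491+0.022491=0.9663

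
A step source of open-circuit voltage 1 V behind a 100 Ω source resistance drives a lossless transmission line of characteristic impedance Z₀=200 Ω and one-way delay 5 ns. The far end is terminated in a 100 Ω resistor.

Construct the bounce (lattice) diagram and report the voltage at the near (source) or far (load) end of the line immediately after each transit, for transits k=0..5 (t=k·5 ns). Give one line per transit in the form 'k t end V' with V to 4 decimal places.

0 0 source 0.6667
1 5 load 0.4444
2 10 source 0.5185
3 15 load 0.4938
4 20 source 0.5021
5 25 load 0.4993

Γ_L=-0.333333, Γ_S=-0.333333; launch V₁=1·200/300=0.666667
k=0 src: V=0.6667
k=1 load: inc=0.666667, refl=0.666667·-0.333333=-0.2222; V=0.000000+0.666667+-0.222222=0.4444
k=2 src: inc=-0.222222, refl=-0.222222·-0.333333=0.0741; V=0.666667+-0.222222+0.074074=0.5185
k=3 load: inc=0.074074, refl=0.074074·-0.333333=-0.0247; V=0.444444+0.074074+-0.024691=0.4938
k=4 src: inc=-0.024691, refl=-0.024691·-0.333333=0.0082; V=0.518519+-0.024691+0.008230=0.5021
k=5 load: inc=0.008230, refl=0.008230·-0.333333=-0.0027; V=0.493827+0.008230+-0.002743=0.4993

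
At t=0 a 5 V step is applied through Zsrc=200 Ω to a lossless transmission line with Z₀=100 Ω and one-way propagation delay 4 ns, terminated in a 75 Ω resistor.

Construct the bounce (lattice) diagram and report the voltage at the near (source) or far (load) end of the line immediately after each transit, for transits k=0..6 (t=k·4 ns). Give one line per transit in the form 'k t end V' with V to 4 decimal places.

0 0 source 1.6667
1 4 load 1.4286
2 8 source 1.3492
3 12 load 1.3605
4 16 source 1.3643
5 20 load 1.3638
6 24 source 1.3636

Γ_L=-0.142857, Γ_S=0.333333; launch V₁=5·100/300=1.666667
k=0 src: V=1.6667
k=1 load: inc=1.666667, refl=1.666667·-0.142857=-0.2381; V=0.000000+1.666667+-0.238095=1.4286
k=2 src: inc=-0.238095, refl=-0.238095·0.333333=-0.0794; V=1.666667+-0.238095+-0.079365=1.3492
k=3 load: inc=-0.079365, refl=-0.079365·-0.142857=0.0113; V=1.428571+-0.079365+0.011338=1.3605
k=4 src: inc=0.011338, refl=0.011338·0.333333=0.0038; V=1.349206+0.011338+0.003779=1.3643
k=5 load: inc=0.003779, refl=0.003779·-0.142857=-0.0005; V=1.360544+0.003779+-0.000540=1.3638
k=6 src: inc=-0.000540, refl=-0.000540·0.333333=-0.0002; V=1.364324+-0.000540+-0.000180=1.3636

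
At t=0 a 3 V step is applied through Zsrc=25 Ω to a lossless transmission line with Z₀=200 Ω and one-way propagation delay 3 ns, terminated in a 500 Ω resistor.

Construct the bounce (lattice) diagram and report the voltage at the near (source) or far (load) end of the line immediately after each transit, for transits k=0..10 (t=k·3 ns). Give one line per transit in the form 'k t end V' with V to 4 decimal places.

Γ_L=0.428571, Γ_S=-0.777778; launch V₁=3·200/225=2.666667
k=0 src: V=2.6667
k=1 load: inc=2.666667, refl=2.666667·0.428571=1.1429; V=0.000000+2.666667+1.142857=3.8095
k=2 src: inc=1.142857, refl=1.142857·-0.777778=-0.8889; V=2.666667+1.142857+-0.888889=2.9206
k=3 load: inc=-0.888889, refl=-0.888889·0.428571=-0.3810; V=3.809524+-0.888889+-0.380952=2.5397
k=4 src: inc=-0.380952, refl=-0.380952·-0.777778=0.2963; V=2.920635+-0.380952+0.296296=2.8360
k=5 load: inc=0.296296, refl=0.296296·0.428571=0.1270; V=2.539683+0.296296+0.126984=2.9630
k=6 src: inc=0.126984, refl=0.126984·-0.777778=-0.0988; V=2.835979+0.126984+-0.098765=2.8642
k=7 load: inc=-0.098765, refl=-0.098765·0.428571=-0.0423; V=2.962963+-0.098765+-0.042328=2.8219
k=8 src: inc=-0.042328, refl=-0.042328·-0.777778=0.0329; V=2.864198+-0.042328+0.032922=2.8548
k=9 load: inc=0.032922, refl=0.032922·0.428571=0.0141; V=2.821869+0.032922+0.014109=2.8689
k=10 src: inc=0.014109, refl=0.014109·-0.777778=-0.0110; V=2.854791+0.014109+-0.010974=2.8579

0 0 source 2.6667
1 3 load 3.8095
2 6 source 2.9206
3 9 load 2.5397
4 12 source 2.8360
5 15 load 2.9630
6 18 source 2.8642
7 21 load 2.8219
8 24 source 2.8548
9 27 load 2.8689
10 30 source 2.8579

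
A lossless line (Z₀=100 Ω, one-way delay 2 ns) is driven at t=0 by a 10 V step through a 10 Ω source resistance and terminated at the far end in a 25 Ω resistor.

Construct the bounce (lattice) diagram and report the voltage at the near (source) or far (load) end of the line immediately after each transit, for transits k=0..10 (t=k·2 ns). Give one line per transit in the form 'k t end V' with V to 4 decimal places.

0 0 source 9.0909
1 2 load 3.6364
2 4 source 8.0992
3 6 load 5.4215
4 8 source 7.6123
5 10 load 6.2978
6 12 source 7.3733
7 14 load 6.7280
8 16 source 7.2560
9 18 load 6.9392
10 20 source 7.1984

Γ_L=-0.600000, Γ_S=-0.818182; launch V₁=10·100/110=9.090909
k=0 src: V=9.0909
k=1 load: inc=9.090909, refl=9.090909·-0.600000=-5.4545; V=0.000000+9.090909+-5.454545=3.6364
k=2 src: inc=-5.454545, refl=-5.454545·-0.818182=4.4628; V=9.090909+-5.454545+4.462810=8.0992
k=3 load: inc=4.462810, refl=4.462810·-0.600000=-2.6777; V=3.636364+4.462810+-2.677686=5.4215
k=4 src: inc=-2.677686, refl=-2.677686·-0.818182=2.1908; V=8.099174+-2.677686+2.190834=7.6123
k=5 load: inc=2.190834, refl=2.190834·-0.600000=-1.3145; V=5.421488+2.190834+-1.314500=6.2978
k=6 src: inc=-1.314500, refl=-1.314500·-0.818182=1.0755; V=7.612322+-1.314500+1.075500=7.3733
k=7 load: inc=1.075500, refl=1.075500·-0.600000=-0.6453; V=6.297821+1.075500+-0.645300=6.7280
k=8 src: inc=-0.645300, refl=-0.645300·-0.818182=0.5280; V=7.373321+-0.645300+0.527973=7.2560
k=9 load: inc=0.527973, refl=0.527973·-0.600000=-0.3168; V=6.728021+0.527973+-0.316784=6.9392
k=10 src: inc=-0.316784, refl=-0.316784·-0.818182=0.2592; V=7.255994+-0.316784+0.259187=7.1984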